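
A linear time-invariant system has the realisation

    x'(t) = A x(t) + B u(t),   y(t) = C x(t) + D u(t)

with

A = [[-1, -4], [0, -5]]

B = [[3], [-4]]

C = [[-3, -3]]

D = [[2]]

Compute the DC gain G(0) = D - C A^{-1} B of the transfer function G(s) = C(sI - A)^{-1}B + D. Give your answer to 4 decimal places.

-14.2000

G(0) = C(-A)^{-1}B + D = -C A^{-1} B + D.
det A = 5, so A^{-1} = (1/5)·adj(A) = [[-1, 4/5], [0, -1/5]]
A^{-1} B = [-31/5, 4/5]^T
C A^{-1} B = 81/5
G(0) = D - C A^{-1} B = 2 - (81/5) = -71/5 ≈ -14.2000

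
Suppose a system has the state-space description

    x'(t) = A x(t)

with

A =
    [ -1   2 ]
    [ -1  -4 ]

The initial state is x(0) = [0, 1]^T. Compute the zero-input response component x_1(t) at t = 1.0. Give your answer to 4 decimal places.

0.1711

det(sI - A) = s^2 - (tr A)s + det A, with tr A = (-1) + (-4) = -5 and det A = (-1)·(-4) - 2·(-1) = 4 - (-2) = 6.
So p(s) = det(sI - A) = s^2 + 5s + 6.
Factor s^2 + 5s + 6: two numbers with sum -5 and product 6 are -2 and -3, so s^2 + 5s + 6 = (s + 2)(s + 3).
Hence p(s) = (s + 2) (s + 3), with roots -3, -2.
The eigenvalues -3, -2 are distinct and real, so A is diagonalisable and x(t) = e^{At} x(0) = V diag(e^{λ_i t}) V^{-1} x(0), where the columns of V are the eigenvectors.
λ = -3: A - (-3)I = [[2, 2], [-1, -1]]. Row 1 gives 2·v1 + 2·v2 = 0, so take v_1 = [1, -1]^T.
λ = -2: A - (-2)I = [[1, 2], [-1, -2]]. Row 1 gives 1·v1 + 2·v2 = 0, so take v_2 = [2, -1]^T.
V = [v_1 v_2] = [[1, 2], [-1, -1]] has det V = 1, so V^{-1} = adj(V)/det V = [[-1, -2], [1, 1]].
Modal coordinates z(0) = V^{-1} x(0): (-1)·0 + (-2)·1 = -2; 1·0 + 1·1 = 1; so z(0) = [-2, 1]^T.
x_1(t) = Σ_i (v_i)_1 · z_i(0) · e^{λ_i t} (row 1 of V times the modal terms).
x_1(1.0) = 1·(-2)·e^{-3·1.0} + 2·1·e^{-2·1.0} = (-2)·0.049787 + 2·0.135335 = 0.1711.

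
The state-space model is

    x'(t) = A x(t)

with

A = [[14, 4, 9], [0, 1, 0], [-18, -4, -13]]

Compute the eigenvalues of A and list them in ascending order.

-4, 1, 5

det(sI - A) = s^3 - (tr A)s^2 + (M11 + M22 + M33)s - det A, where Mii is the 2×2 principal minor of A obtained by deleting row i and column i.
tr A = 14 + 1 + (-13) = 2; M11 = 1·(-13) - 0·(-4) = -13 - 0 = -13; M22 = 14·(-13) - 9·(-18) = -182 - (-162) = -20; M33 = 14·1 - 4·0 = 14 - 0 = 14; sum of minors = -19.
det A = 14·(1·(-13) - 0·(-4)) - 4·(0·(-13) - 0·(-18)) + 9·(0·(-4) - 1·(-18)) = 14·(-13) - 4·0 + 9·18 = -20.
So p(s) = det(sI - A) = s^3 - 2s^2 - 19s + 20.
Rational-root test: any integer root divides 20. Testing small divisors, s = 1 works: p(1) = 1 + (-2) + (-19) + 20 = 0, so (s - 1) is a factor.
Dividing, p(s) = (s - 1)(s^2 - s - 20).
Factor s^2 - s - 20: two numbers with sum 1 and product -20 are 5 and -4, so s^2 - s - 20 = (s - 5)(s + 4).
Hence p(s) = (s - 5) (s - 1) (s + 4), with roots -4, 1, 5.
At least one eigenvalue has non-negative real part, so the system is not asymptotically stable.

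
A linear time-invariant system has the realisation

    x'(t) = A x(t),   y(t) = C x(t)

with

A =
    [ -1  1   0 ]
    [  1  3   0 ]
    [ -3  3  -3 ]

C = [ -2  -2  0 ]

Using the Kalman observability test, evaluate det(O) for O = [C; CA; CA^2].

0

CA = [[0, -8, 0]]
CA^2 = [[-8, -24, 0]]
Observability matrix O = [C; CA; CA^2] = [[-2, -2, 0], [0, -8, 0], [-8, -24, 0]]
Expanding along the first row, det(O) = (-2)·((-8)·0 - 0·(-24)) - (-2)·(0·0 - 0·(-8)) + 0·(0·(-24) - (-8)·(-8)) = (-2)·0 - (-2)·0 + 0·(-64) = 0
Since det(O) = 0, rank(O) < 3 and the system is not completely observable.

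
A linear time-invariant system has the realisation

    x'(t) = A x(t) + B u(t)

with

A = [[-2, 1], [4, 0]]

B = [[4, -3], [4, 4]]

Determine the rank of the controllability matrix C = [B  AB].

AB = [[-4, 10], [16, -12]]
Controllability matrix C = [B  AB] = [[4, -3, -4, 10], [4, 4, 16, -12]]
Take the 2×2 submatrix of C formed by columns 1, 2: [[4, -3], [4, 4]]. Its determinant is 4·4 - (-3)·4 = 16 - (-12) = 28 ≠ 0.
So rank(C) ≥ 2; since C has 2 rows, rank(C) = 2.
rank(C) = 2 = n, so the pair (A, B) is completely controllable.

2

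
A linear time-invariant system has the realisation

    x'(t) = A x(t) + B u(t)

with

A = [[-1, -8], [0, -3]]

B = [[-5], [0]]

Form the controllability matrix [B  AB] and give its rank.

AB = [[5], [0]]
Controllability matrix C = [B  AB] = [[-5, 5], [0, 0]]
Every column of C is a scalar multiple of column 1 = [-5, 0] (multipliers 1, -1), so the columns span a one-dimensional space.
C ≠ 0, hence rank(C) = 1.
rank(C) = 1 < n = 2, so the pair (A, B) is not completely controllable.

1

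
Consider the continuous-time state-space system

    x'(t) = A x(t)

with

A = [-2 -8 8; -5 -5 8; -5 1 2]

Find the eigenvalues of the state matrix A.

det(sI - A) = s^3 - (tr A)s^2 + (M11 + M22 + M33)s - det A, where Mii is the 2×2 principal minor of A obtained by deleting row i and column i.
tr A = (-2) + (-5) + 2 = -5; M11 = (-5)·2 - 8·1 = -10 - 8 = -18; M22 = (-2)·2 - 8·(-5) = -4 - (-40) = 36; M33 = (-2)·(-5) - (-8)·(-5) = 10 - 40 = -30; sum of minors = -12.
det A = (-2)·((-5)·2 - 8·1) - (-8)·((-5)·2 - 8·(-5)) + 8·((-5)·1 - (-5)·(-5)) = (-2)·(-18) - (-8)·30 + 8·(-30) = 36.
So p(s) = det(sI - A) = s^3 + 5s^2 - 12s - 36.
Rational-root test: any integer root divides -36. Testing small divisors, s = -2 works: p(-2) = -8 + 20 + 24 + (-36) = 0, so (s + 2) is a factor.
Dividing, p(s) = (s + 2)(s^2 + 3s - 18).
Factor s^2 + 3s - 18: two numbers with sum -3 and product -18 are 3 and -6, so s^2 + 3s - 18 = (s - 3)(s + 6).
Hence p(s) = (s - 3) (s + 2) (s + 6), with roots -6, -2, 3.
At least one eigenvalue has non-negative real part, so the system is not asymptotically stable.

-6, -2, 3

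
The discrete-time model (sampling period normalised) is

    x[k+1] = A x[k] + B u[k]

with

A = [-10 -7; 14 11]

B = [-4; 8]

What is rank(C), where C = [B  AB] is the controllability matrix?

1

AB = [[-16], [32]]
Controllability matrix C = [B  AB] = [[-4, -16], [8, 32]]
Every column of C is a scalar multiple of column 1 = [-4, 8] (multipliers 1, 4), so the columns span a one-dimensional space.
C ≠ 0, hence rank(C) = 1.
rank(C) = 1 < n = 2, so the pair (A, B) is not completely controllable.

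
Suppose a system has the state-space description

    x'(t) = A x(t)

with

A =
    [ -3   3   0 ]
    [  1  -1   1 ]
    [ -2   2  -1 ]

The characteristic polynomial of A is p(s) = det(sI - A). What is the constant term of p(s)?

0

Expand det(sI - A) for the 3×3 matrix.
p(s) = s^3 + 5s^2 + 2s.
(Check: constant term = det(-A) = (-1)^3 det A = 0; coefficient of s^2 = -tr A = 5.)
The constant term is 0.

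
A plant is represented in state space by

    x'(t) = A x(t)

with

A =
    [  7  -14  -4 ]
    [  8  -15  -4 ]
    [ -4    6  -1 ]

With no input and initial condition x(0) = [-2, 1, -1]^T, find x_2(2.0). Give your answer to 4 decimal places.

det(sI - A) = s^3 - (tr A)s^2 + (M11 + M22 + M33)s - det A, where Mii is the 2×2 principal minor of A obtained by deleting row i and column i.
tr A = 7 + (-15) + (-1) = -9; M11 = (-15)·(-1) - (-4)·6 = 15 - (-24) = 39; M22 = 7·(-1) - (-4)·(-4) = -7 - 16 = -23; M33 = 7·(-15) - (-14)·8 = -105 - (-112) = 7; sum of minors = 23.
det A = 7·((-15)·(-1) - (-4)·6) - (-14)·(8·(-1) - (-4)·(-4)) + (-4)·(8·6 - (-15)·(-4)) = 7·39 - (-14)·(-24) + (-4)·(-12) = -15.
So p(s) = det(sI - A) = s^3 + 9s^2 + 23s + 15.
Rational-root test: any integer root divides 15. Testing small divisors, s = -1 works: p(-1) = -1 + 9 + (-23) + 15 = 0, so (s + 1) is a factor.
Dividing, p(s) = (s + 1)(s^2 + 8s + 15).
Factor s^2 + 8s + 15: two numbers with sum -8 and product 15 are -3 and -5, so s^2 + 8s + 15 = (s + 3)(s + 5).
Hence p(s) = (s + 1) (s + 3) (s + 5), with roots -5, -3, -1.
The eigenvalues -5, -3, -1 are distinct and real, so A is diagonalisable and x(t) = e^{At} x(0) = V diag(e^{λ_i t}) V^{-1} x(0), where the columns of V are the eigenvectors.
λ = -5: A - (-5)I = [[12, -14, -4], [8, -10, -4], [-4, 6, 4]]. v must be orthogonal to every row; (row 1) × (row 2) = [16, 16, -8], so take v_1 = [2, 2, -1]^T.
λ = -3: A - (-3)I = [[10, -14, -4], [8, -12, -4], [-4, 6, 2]]. v must be orthogonal to every row; (row 1) × (row 2) = [8, 8, -8], so take v_2 = [1, 1, -1]^T.
λ = -1: A - (-1)I = [[8, -14, -4], [8, -14, -4], [-4, 6, 0]]. v must be orthogonal to every row; (row 1) × (row 3) = [24, 16, -8], so take v_3 = [3, 2, -1]^T.
V = [v_1 v_2 v_3] = [[2, 1, 3], [2, 1, 2], [-1, -1, -1]] has det V = -1, so V^{-1} = adj(V)/det V = [[-1, 2, 1], [0, -1, -2], [1, -1, 0]].
Modal coordinates z(0) = V^{-1} x(0): (-1)·(-2) + 2·1 + 1·(-1) = 3; 0·(-2) + (-1)·1 + (-2)·(-1) = 1; 1·(-2) + (-1)·1 + 0·(-1) = -3; so z(0) = [3, 1, -3]^T.
x_2(t) = Σ_i (v_i)_2 · z_i(0) · e^{λ_i t} (row 2 of V times the modal terms).
x_2(2.0) = 2·3·e^{-5·2.0} + 1·1·e^{-3·2.0} + 2·(-3)·e^{-1·2.0} = 6·0.000045 + 1·0.002479 + (-6)·0.135335 = -0.8093.

-0.8093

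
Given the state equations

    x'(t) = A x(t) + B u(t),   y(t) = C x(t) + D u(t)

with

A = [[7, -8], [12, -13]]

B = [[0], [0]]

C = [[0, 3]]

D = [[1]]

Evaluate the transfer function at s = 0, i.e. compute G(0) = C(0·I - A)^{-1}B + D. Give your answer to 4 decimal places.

G(0) = C(-A)^{-1}B + D = -C A^{-1} B + D.
det A = 5, so A^{-1} = (1/5)·adj(A) = [[-13/5, 8/5], [-12/5, 7/5]]
A^{-1} B = [0, 0]^T
C A^{-1} B = 0
G(0) = D - C A^{-1} B = 1 - (0) = 1

1.0000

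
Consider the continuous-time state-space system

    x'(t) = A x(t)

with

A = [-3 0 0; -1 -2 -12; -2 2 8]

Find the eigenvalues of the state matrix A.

det(sI - A) = s^3 - (tr A)s^2 + (M11 + M22 + M33)s - det A, where Mii is the 2×2 principal minor of A obtained by deleting row i and column i.
tr A = (-3) + (-2) + 8 = 3; M11 = (-2)·8 - (-12)·2 = -16 - (-24) = 8; M22 = (-3)·8 - 0·(-2) = -24 - 0 = -24; M33 = (-3)·(-2) - 0·(-1) = 6 - 0 = 6; sum of minors = -10.
det A = (-3)·((-2)·8 - (-12)·2) - 0·((-1)·8 - (-12)·(-2)) + 0·((-1)·2 - (-2)·(-2)) = (-3)·8 - 0·(-32) + 0·(-6) = -24.
So p(s) = det(sI - A) = s^3 - 3s^2 - 10s + 24.
Rational-root test: any integer root divides 24. Testing small divisors, s = 2 works: p(2) = 8 + (-12) + (-20) + 24 = 0, so (s - 2) is a factor.
Dividing, p(s) = (s - 2)(s^2 - s - 12).
Factor s^2 - s - 12: two numbers with sum 1 and product -12 are 4 and -3, so s^2 - s - 12 = (s - 4)(s + 3).
Hence p(s) = (s - 4) (s - 2) (s + 3), with roots -3, 2, 4.
At least one eigenvalue has non-negative real part, so the system is not asymptotically stable.

-3, 2, 4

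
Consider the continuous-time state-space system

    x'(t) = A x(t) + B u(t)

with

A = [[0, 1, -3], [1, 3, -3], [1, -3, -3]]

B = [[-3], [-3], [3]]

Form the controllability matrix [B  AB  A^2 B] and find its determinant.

3726

AB = [[-12], [-21], [-3]]
A^2B = [[-12], [-66], [60]]
Controllability matrix C = [B  AB  A^2B] = [[-3, -12, -12], [-3, -21, -66], [3, -3, 60]]
Expanding along the first row, det(C) = (-3)·((-21)·60 - (-66)·(-3)) - (-12)·((-3)·60 - (-66)·3) + (-12)·((-3)·(-3) - (-21)·3) = (-3)·(-1458) - (-12)·18 + (-12)·72 = 3726
Since det(C) ≠ 0, rank(C) = 3 and the system is completely controllable.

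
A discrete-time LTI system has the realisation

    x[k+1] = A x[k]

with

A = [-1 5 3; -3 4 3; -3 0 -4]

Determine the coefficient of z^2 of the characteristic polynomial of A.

Expand det(zI - A) for the 3×3 matrix.
p(z) = z^3 + z^2 + 8z + 53.
(Check: constant term = det(-A) = (-1)^3 det A = 53; coefficient of z^2 = -tr A = 1.)
The coefficient of z^2 is 1.

1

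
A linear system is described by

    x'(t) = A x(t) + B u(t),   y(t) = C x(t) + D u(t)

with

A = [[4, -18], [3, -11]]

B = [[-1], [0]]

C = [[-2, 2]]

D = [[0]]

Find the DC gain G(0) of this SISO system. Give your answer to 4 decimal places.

1.6000

G(0) = C(-A)^{-1}B + D = -C A^{-1} B + D.
det A = 10, so A^{-1} = (1/10)·adj(A) = [[-11/10, 9/5], [-3/10, 2/5]]
A^{-1} B = [11/10, 3/10]^T
C A^{-1} B = -8/5
G(0) = D - C A^{-1} B = 0 - (-8/5) = 8/5 ≈ 1.6000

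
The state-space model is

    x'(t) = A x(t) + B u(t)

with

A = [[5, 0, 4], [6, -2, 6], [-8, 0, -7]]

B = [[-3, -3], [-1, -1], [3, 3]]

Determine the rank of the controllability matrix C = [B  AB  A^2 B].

AB = [[-3, -3], [2, 2], [3, 3]]
A^2B = [[-3, -3], [-4, -4], [3, 3]]
Controllability matrix C = [B  AB  A^2B] = [[-3, -3, -3, -3, -3, -3], [-1, -1, 2, 2, -4, -4], [3, 3, 3, 3, 3, 3]]
The rows r1, r2, r3 of C are linearly dependent: r1 + r3 = 0 (check each entry), so rank(C) ≤ 2.
The 2×2 minor from rows 1, 2, columns 1, 3 is (-3)·2 - (-3)·(-1) = -6 - 3 = -9 ≠ 0, so rank(C) = 2.
rank(C) = 2 < n = 3, so the pair (A, B) is not completely controllable.

2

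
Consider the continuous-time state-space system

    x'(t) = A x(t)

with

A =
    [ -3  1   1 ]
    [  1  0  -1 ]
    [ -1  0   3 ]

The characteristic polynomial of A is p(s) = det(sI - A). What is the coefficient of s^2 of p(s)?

Expand det(sI - A) for the 3×3 matrix.
p(s) = s^3 - 9s + 2.
(Check: constant term = det(-A) = (-1)^3 det A = 2; coefficient of s^2 = -tr A = 0.)
The coefficient of s^2 is 0.

0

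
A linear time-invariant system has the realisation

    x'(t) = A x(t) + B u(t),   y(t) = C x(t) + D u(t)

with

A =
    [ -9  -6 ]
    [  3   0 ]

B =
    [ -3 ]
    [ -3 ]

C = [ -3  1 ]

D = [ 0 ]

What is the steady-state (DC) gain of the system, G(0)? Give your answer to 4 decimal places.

-5.0000

G(0) = C(-A)^{-1}B + D = -C A^{-1} B + D.
det A = 18, so A^{-1} = (1/18)·adj(A) = [[0, 1/3], [-1/6, -1/2]]
A^{-1} B = [-1, 2]^T
C A^{-1} B = 5
G(0) = D - C A^{-1} B = 0 - (5) = -5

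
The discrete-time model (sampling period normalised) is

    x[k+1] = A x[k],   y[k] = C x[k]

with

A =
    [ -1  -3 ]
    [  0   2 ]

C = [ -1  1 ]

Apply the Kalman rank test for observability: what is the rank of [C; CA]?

2

CA = [[1, 5]]
Observability matrix O = [C; CA] = [[-1, 1], [1, 5]]
det(O) = (-1)·5 - 1·1 = -5 - 1 = -6 ≠ 0, so rank(O) = 2.
rank(O) = 2 = n, so the pair (A, C) is completely observable.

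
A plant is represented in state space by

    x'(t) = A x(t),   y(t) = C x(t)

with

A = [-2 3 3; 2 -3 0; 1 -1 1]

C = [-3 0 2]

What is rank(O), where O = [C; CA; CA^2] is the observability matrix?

3

CA = [[8, -11, -7]]
CA^2 = [[-45, 64, 17]]
Observability matrix O = [C; CA; CA^2] = [[-3, 0, 2], [8, -11, -7], [-45, 64, 17]]
det(O) = (-3)·((-11)·17 - (-7)·64) - 0·(8·17 - (-7)·(-45)) + 2·(8·64 - (-11)·(-45)) = (-3)·261 - 0·(-179) + 2·17 = -749 ≠ 0, so rank(O) = 3.
rank(O) = 3 = n, so the pair (A, C) is completely observable.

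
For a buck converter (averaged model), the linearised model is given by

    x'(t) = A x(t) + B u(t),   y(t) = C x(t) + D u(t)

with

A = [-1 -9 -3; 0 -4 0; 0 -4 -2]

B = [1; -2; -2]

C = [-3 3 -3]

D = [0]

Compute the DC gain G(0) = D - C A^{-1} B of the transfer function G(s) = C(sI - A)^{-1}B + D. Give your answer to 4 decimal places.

G(0) = C(-A)^{-1}B + D = -C A^{-1} B + D.
det A = -8, so A^{-1} = (1/-8)·adj(A) = [[-1, 3/4, 3/2], [0, -1/4, 0], [0, 1/2, -1/2]]
A^{-1} B = [-11/2, 1/2, 0]^T
C A^{-1} B = 18
G(0) = D - C A^{-1} B = 0 - (18) = -18

-18.0000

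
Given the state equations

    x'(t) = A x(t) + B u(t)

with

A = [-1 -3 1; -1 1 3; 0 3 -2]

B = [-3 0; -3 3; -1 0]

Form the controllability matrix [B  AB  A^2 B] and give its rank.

3

AB = [[11, -9], [-3, 3], [-7, 9]]
A^2B = [[-9, 9], [-35, 39], [5, -9]]
Controllability matrix C = [B  AB  A^2B] = [[-3, 0, 11, -9, -9, 9], [-3, 3, -3, 3, -35, 39], [-1, 0, -7, 9, 5, -9]]
Take the 3×3 submatrix of C formed by columns 1, 2, 3: [[-3, 0, 11], [-3, 3, -3], [-1, 0, -7]]. Its determinant is (-3)·(3·(-7) - (-3)·0) - 0·((-3)·(-7) - (-3)·(-1)) + 11·((-3)·0 - 3·(-1)) = (-3)·(-21) - 0·18 + 11·3 = 96 ≠ 0.
So rank(C) ≥ 3; since C has 3 rows, rank(C) = 3.
rank(C) = 3 = n, so the pair (A, B) is completely controllable.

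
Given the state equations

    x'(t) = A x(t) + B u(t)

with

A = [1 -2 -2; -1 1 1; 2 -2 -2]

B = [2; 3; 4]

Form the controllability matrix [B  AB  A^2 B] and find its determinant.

AB = [[-12], [5], [-10]]
A^2B = [[-2], [7], [-14]]
Controllability matrix C = [B  AB  A^2B] = [[2, -12, -2], [3, 5, 7], [4, -10, -14]]
Expanding along the first row, det(C) = 2·(5·(-14) - 7·(-10)) - (-12)·(3·(-14) - 7·4) + (-2)·(3·(-10) - 5·4) = 2·0 - (-12)·(-70) + (-2)·(-50) = -740
Since det(C) ≠ 0, rank(C) = 3 and the system is completely controllable.

-740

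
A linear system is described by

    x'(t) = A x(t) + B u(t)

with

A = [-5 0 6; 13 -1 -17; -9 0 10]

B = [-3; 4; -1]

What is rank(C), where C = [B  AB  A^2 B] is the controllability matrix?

AB = [[9], [-26], [17]]
A^2B = [[57], [-146], [89]]
Controllability matrix C = [B  AB  A^2B] = [[-3, 9, 57], [4, -26, -146], [-1, 17, 89]]
The rows r1, r2, r3 of C are linearly dependent: r1 + r2 + r3 = 0 (check each entry), so rank(C) ≤ 2.
The 2×2 minor from rows 1, 2, columns 1, 2 is (-3)·(-26) - 9·4 = 78 - 36 = 42 ≠ 0, so rank(C) = 2.
rank(C) = 2 < n = 3, so the pair (A, B) is not completely controllable.

2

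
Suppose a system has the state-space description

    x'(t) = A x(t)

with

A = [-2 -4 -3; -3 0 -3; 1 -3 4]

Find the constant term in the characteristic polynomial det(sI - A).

45

Expand det(sI - A) for the 3×3 matrix.
p(s) = s^3 - 2s^2 - 26s + 45.
(Check: constant term = det(-A) = (-1)^3 det A = 45; coefficient of s^2 = -tr A = -2.)
The constant term is 45.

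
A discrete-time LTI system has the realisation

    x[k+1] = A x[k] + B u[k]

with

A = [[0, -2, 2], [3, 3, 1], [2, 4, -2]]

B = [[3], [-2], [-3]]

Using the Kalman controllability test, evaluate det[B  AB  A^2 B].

-4

AB = [[-2], [0], [4]]
A^2B = [[8], [-2], [-12]]
Controllability matrix C = [B  AB  A^2B] = [[3, -2, 8], [-2, 0, -2], [-3, 4, -12]]
Expanding along the first row, det(C) = 3·(0·(-12) - (-2)·4) - (-2)·((-2)·(-12) - (-2)·(-3)) + 8·((-2)·4 - 0·(-3)) = 3·8 - (-2)·18 + 8·(-8) = -4
Since det(C) ≠ 0, rank(C) = 3 and the system is completely controllable.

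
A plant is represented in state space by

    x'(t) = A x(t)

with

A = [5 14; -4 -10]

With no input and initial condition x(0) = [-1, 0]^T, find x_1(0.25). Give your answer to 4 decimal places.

-1.5457

det(sI - A) = s^2 - (tr A)s + det A, with tr A = 5 + (-10) = -5 and det A = 5·(-10) - 14·(-4) = -50 - (-56) = 6.
So p(s) = det(sI - A) = s^2 + 5s + 6.
Factor s^2 + 5s + 6: two numbers with sum -5 and product 6 are -2 and -3, so s^2 + 5s + 6 = (s + 2)(s + 3).
Hence p(s) = (s + 2) (s + 3), with roots -3, -2.
The eigenvalues -3, -2 are distinct and real, so A is diagonalisable and x(t) = e^{At} x(0) = V diag(e^{λ_i t}) V^{-1} x(0), where the columns of V are the eigenvectors.
λ = -3: A - (-3)I = [[8, 14], [-4, -7]]. Row 1 gives 8·v1 + 14·v2 = 0, so take v_1 = [7, -4]^T.
λ = -2: A - (-2)I = [[7, 14], [-4, -8]]. Row 1 gives 7·v1 + 14·v2 = 0, so take v_2 = [2, -1]^T.
V = [v_1 v_2] = [[7, 2], [-4, -1]] has det V = 1, so V^{-1} = adj(V)/det V = [[-1, -2], [4, 7]].
Modal coordinates z(0) = V^{-1} x(0): (-1)·(-1) + (-2)·0 = 1; 4·(-1) + 7·0 = -4; so z(0) = [1, -4]^T.
x_1(t) = Σ_i (v_i)_1 · z_i(0) · e^{λ_i t} (row 1 of V times the modal terms).
x_1(0.25) = 7·1·e^{-3·0.25} + 2·(-4)·e^{-2·0.25} = 7·0.472367 + (-8)·0.606531 = -1.5457.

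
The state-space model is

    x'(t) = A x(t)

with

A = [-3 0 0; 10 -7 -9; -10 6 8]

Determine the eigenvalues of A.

det(sI - A) = s^3 - (tr A)s^2 + (M11 + M22 + M33)s - det A, where Mii is the 2×2 principal minor of A obtained by deleting row i and column i.
tr A = (-3) + (-7) + 8 = -2; M11 = (-7)·8 - (-9)·6 = -56 - (-54) = -2; M22 = (-3)·8 - 0·(-10) = -24 - 0 = -24; M33 = (-3)·(-7) - 0·10 = 21 - 0 = 21; sum of minors = -5.
det A = (-3)·((-7)·8 - (-9)·6) - 0·(10·8 - (-9)·(-10)) + 0·(10·6 - (-7)·(-10)) = (-3)·(-2) - 0·(-10) + 0·(-10) = 6.
So p(s) = det(sI - A) = s^3 + 2s^2 - 5s - 6.
Rational-root test: any integer root divides -6. Testing small divisors, s = -1 works: p(-1) = -1 + 2 + 5 + (-6) = 0, so (s + 1) is a factor.
Dividing, p(s) = (s + 1)(s^2 + s - 6).
Factor s^2 + s - 6: two numbers with sum -1 and product -6 are 2 and -3, so s^2 + s - 6 = (s - 2)(s + 3).
Hence p(s) = (s - 2) (s + 1) (s + 3), with roots -3, -1, 2.
At least one eigenvalue has non-negative real part, so the system is not asymptotically stable.

-3, -1, 2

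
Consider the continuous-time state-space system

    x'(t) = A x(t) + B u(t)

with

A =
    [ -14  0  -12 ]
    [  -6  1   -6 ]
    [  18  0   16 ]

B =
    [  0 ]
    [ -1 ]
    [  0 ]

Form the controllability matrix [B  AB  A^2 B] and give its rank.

AB = [[0], [-1], [0]]
A^2B = [[0], [-1], [0]]
Controllability matrix C = [B  AB  A^2B] = [[0, 0, 0], [-1, -1, -1], [0, 0, 0]]
Every column of C is a scalar multiple of column 1 = [0, -1, 0] (multipliers 1, 1, 1), so the columns span a one-dimensional space.
C ≠ 0, hence rank(C) = 1.
rank(C) = 1 < n = 3, so the pair (A, B) is not completely controllable.

1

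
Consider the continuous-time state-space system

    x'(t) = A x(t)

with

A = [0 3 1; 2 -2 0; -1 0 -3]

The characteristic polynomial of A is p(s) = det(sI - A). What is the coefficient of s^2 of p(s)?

Expand det(sI - A) for the 3×3 matrix.
p(s) = s^3 + 5s^2 + s - 16.
(Check: constant term = det(-A) = (-1)^3 det A = -16; coefficient of s^2 = -tr A = 5.)
The coefficient of s^2 is 5.

5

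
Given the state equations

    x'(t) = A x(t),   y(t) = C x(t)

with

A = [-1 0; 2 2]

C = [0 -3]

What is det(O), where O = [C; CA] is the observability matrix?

CA = [[-6, -6]]
Observability matrix O = [C; CA] = [[0, -3], [-6, -6]]
det(O) = 0·(-6) - (-3)·(-6) = 0 - 18 = -18
Since det(O) ≠ 0, rank(O) = 2 and the system is completely observable.

-18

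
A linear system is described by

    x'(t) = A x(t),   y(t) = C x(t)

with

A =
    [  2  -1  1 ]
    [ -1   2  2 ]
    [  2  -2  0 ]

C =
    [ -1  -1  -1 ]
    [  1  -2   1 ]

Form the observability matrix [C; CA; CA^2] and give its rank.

CA = [[-3, 1, -3], [6, -7, -3]]
CA^2 = [[-13, 11, -1], [13, -14, -8]]
Observability matrix O = [C; CA; CA^2] = [[-1, -1, -1], [1, -2, 1], [-3, 1, -3], [6, -7, -3], [-13, 11, -1], [13, -14, -8]]
Take the 3×3 submatrix of O formed by rows 1, 2, 4: [[-1, -1, -1], [1, -2, 1], [6, -7, -3]]. Its determinant is (-1)·((-2)·(-3) - 1·(-7)) - (-1)·(1·(-3) - 1·6) + (-1)·(1·(-7) - (-2)·6) = (-1)·13 - (-1)·(-9) + (-1)·5 = -27 ≠ 0.
So rank(O) ≥ 3; since O has 3 columns, rank(O) = 3.
rank(O) = 3 = n, so the pair (A, C) is completely observable.

3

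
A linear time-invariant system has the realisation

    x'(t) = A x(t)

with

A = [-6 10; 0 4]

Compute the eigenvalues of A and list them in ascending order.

det(sI - A) = s^2 - (tr A)s + det A, with tr A = (-6) + 4 = -2 and det A = (-6)·4 - 10·0 = -24 - 0 = -24.
So p(s) = det(sI - A) = s^2 + 2s - 24.
Factor s^2 + 2s - 24: two numbers with sum -2 and product -24 are 4 and -6, so s^2 + 2s - 24 = (s - 4)(s + 6).
Hence p(s) = (s - 4) (s + 6), with roots -6, 4.
At least one eigenvalue has non-negative real part, so the system is not asymptotically stable.

-6, 4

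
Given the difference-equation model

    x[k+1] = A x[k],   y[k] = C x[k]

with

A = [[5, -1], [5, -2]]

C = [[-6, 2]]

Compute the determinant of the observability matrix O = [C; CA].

CA = [[-20, 2]]
Observability matrix O = [C; CA] = [[-6, 2], [-20, 2]]
det(O) = (-6)·2 - 2·(-20) = -12 - (-40) = 28
Since det(O) ≠ 0, rank(O) = 2 and the system is completely observable.

28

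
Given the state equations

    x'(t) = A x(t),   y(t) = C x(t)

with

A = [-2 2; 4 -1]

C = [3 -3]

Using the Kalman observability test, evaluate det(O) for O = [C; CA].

-27

CA = [[-18, 9]]
Observability matrix O = [C; CA] = [[3, -3], [-18, 9]]
det(O) = 3·9 - (-3)·(-18) = 27 - 54 = -27
Since det(O) ≠ 0, rank(O) = 2 and the system is completely observable.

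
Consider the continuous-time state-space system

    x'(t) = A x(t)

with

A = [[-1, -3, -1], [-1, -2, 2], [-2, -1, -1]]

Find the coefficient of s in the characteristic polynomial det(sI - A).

2

Expand det(sI - A) for the 3×3 matrix.
p(s) = s^3 + 4s^2 + 2s - 14.
(Check: constant term = det(-A) = (-1)^3 det A = -14; coefficient of s^2 = -tr A = 4.)
The coefficient of s is 2.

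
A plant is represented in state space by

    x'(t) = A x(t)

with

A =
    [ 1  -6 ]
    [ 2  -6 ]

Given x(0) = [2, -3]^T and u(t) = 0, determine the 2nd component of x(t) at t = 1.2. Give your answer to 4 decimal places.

0.7422

det(sI - A) = s^2 - (tr A)s + det A, with tr A = 1 + (-6) = -5 and det A = 1·(-6) - (-6)·2 = -6 - (-12) = 6.
So p(s) = det(sI - A) = s^2 + 5s + 6.
Factor s^2 + 5s + 6: two numbers with sum -5 and product 6 are -2 and -3, so s^2 + 5s + 6 = (s + 2)(s + 3).
Hence p(s) = (s + 2) (s + 3), with roots -3, -2.
The eigenvalues -3, -2 are distinct and real, so A is diagonalisable and x(t) = e^{At} x(0) = V diag(e^{λ_i t}) V^{-1} x(0), where the columns of V are the eigenvectors.
λ = -3: A - (-3)I = [[4, -6], [2, -3]]. Row 1 gives 4·v1 + (-6)·v2 = 0, so take v_1 = [-3, -2]^T.
λ = -2: A - (-2)I = [[3, -6], [2, -4]]. Row 1 gives 3·v1 + (-6)·v2 = 0, so take v_2 = [-2, -1]^T.
V = [v_1 v_2] = [[-3, -2], [-2, -1]] has det V = -1, so V^{-1} = adj(V)/det V = [[1, -2], [-2, 3]].
Modal coordinates z(0) = V^{-1} x(0): 1·2 + (-2)·(-3) = 8; (-2)·2 + 3·(-3) = -13; so z(0) = [8, -13]^T.
x_2(t) = Σ_i (v_i)_2 · z_i(0) · e^{λ_i t} (row 2 of V times the modal terms).
x_2(1.2) = (-2)·8·e^{-3·1.2} + (-1)·(-13)·e^{-2·1.2} = (-16)·0.02732372 + 13·0.09071795 = 0.7422.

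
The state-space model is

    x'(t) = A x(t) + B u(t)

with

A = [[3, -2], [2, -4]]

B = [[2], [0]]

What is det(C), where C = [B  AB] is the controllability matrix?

AB = [[6], [4]]
Controllability matrix C = [B  AB] = [[2, 6], [0, 4]]
det(C) = 2·4 - 6·0 = 8 - 0 = 8
Since det(C) ≠ 0, rank(C) = 2 and the system is completely controllable.

8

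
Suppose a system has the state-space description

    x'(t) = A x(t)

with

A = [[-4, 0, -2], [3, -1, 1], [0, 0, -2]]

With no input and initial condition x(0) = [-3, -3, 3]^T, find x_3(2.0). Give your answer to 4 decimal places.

0.0549

det(sI - A) = s^3 - (tr A)s^2 + (M11 + M22 + M33)s - det A, where Mii is the 2×2 principal minor of A obtained by deleting row i and column i.
tr A = (-4) + (-1) + (-2) = -7; M11 = (-1)·(-2) - 1·0 = 2 - 0 = 2; M22 = (-4)·(-2) - (-2)·0 = 8 - 0 = 8; M33 = (-4)·(-1) - 0·3 = 4 - 0 = 4; sum of minors = 14.
det A = (-4)·((-1)·(-2) - 1·0) - 0·(3·(-2) - 1·0) + (-2)·(3·0 - (-1)·0) = (-4)·2 - 0·(-6) + (-2)·0 = -8.
So p(s) = det(sI - A) = s^3 + 7s^2 + 14s + 8.
Rational-root test: any integer root divides 8. Testing small divisors, s = -1 works: p(-1) = -1 + 7 + (-14) + 8 = 0, so (s + 1) is a factor.
Dividing, p(s) = (s + 1)(s^2 + 6s + 8).
Factor s^2 + 6s + 8: two numbers with sum -6 and product 8 are -2 and -4, so s^2 + 6s + 8 = (s + 2)(s + 4).
Hence p(s) = (s + 1) (s + 2) (s + 4), with roots -4, -2, -1.
The eigenvalues -4, -2, -1 are distinct and real, so A is diagonalisable and x(t) = e^{At} x(0) = V diag(e^{λ_i t}) V^{-1} x(0), where the columns of V are the eigenvectors.
λ = -4: A - (-4)I = [[0, 0, -2], [3, 3, 1], [0, 0, 2]]. v must be orthogonal to every row; (row 1) × (row 2) = [6, -6, 0], so take v_1 = [1, -1, 0]^T.
λ = -2: A - (-2)I = [[-2, 0, -2], [3, 1, 1], [0, 0, 0]]. v must be orthogonal to every row; (row 1) × (row 2) = [2, -4, -2], so take v_2 = [-1, 2, 1]^T.
λ = -1: A - (-1)I = [[-3, 0, -2], [3, 0, 1], [0, 0, -1]]. v must be orthogonal to every row; (row 1) × (row 2) = [0, -3, 0], so take v_3 = [0, 1, 0]^T.
V = [v_1 v_2 v_3] = [[1, -1, 0], [-1, 2, 1], [0, 1, 0]] has det V = -1, so V^{-1} = adj(V)/det V = [[1, 0, 1], [0, 0, 1], [1, 1, -1]].
Modal coordinates z(0) = V^{-1} x(0): 1·(-3) + 0·(-3) + 1·3 = 0; 0·(-3) + 0·(-3) + 1·3 = 3; 1·(-3) + 1·(-3) + (-1)·3 = -9; so z(0) = [0, 3, -9]^T.
x_3(t) = Σ_i (v_i)_3 · z_i(0) · e^{λ_i t} (row 3 of V times the modal terms).
x_3(2.0) = 0·0·e^{-4·2.0} + 1·3·e^{-2·2.0} + 0·(-9)·e^{-1·2.0} = 0·0.000335 + 3·0.018316 + 0·0.135335 = 0.0549.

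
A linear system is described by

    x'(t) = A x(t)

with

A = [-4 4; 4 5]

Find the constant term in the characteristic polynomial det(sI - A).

-36

For a 2×2 matrix, det(sI - A) = s^2 - (tr A)s + det A.
tr A = 1, det A = -36.
So p(s) = s^2 - s - 36.
The constant term is -36.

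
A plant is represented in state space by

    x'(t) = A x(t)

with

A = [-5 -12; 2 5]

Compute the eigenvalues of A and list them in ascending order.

-1, 1

det(sI - A) = s^2 - (tr A)s + det A, with tr A = (-5) + 5 = 0 and det A = (-5)·5 - (-12)·2 = -25 - (-24) = -1.
So p(s) = det(sI - A) = s^2 - 1.
Factor s^2 - 1: two numbers with sum 0 and product -1 are 1 and -1, so s^2 - 1 = (s - 1)(s + 1).
Hence p(s) = (s - 1) (s + 1), with roots -1, 1.
At least one eigenvalue has non-negative real part, so the system is not asymptotically stable.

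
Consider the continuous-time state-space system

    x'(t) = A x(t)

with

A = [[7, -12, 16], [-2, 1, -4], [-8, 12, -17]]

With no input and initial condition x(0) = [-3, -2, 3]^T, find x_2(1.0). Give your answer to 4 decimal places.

det(sI - A) = s^3 - (tr A)s^2 + (M11 + M22 + M33)s - det A, where Mii is the 2×2 principal minor of A obtained by deleting row i and column i.
tr A = 7 + 1 + (-17) = -9; M11 = 1·(-17) - (-4)·12 = -17 - (-48) = 31; M22 = 7·(-17) - 16·(-8) = -119 - (-128) = 9; M33 = 7·1 - (-12)·(-2) = 7 - 24 = -17; sum of minors = 23.
det A = 7·(1·(-17) - (-4)·12) - (-12)·((-2)·(-17) - (-4)·(-8)) + 16·((-2)·12 - 1·(-8)) = 7·31 - (-12)·2 + 16·(-16) = -15.
So p(s) = det(sI - A) = s^3 + 9s^2 + 23s + 15.
Rational-root test: any integer root divides 15. Testing small divisors, s = -1 works: p(-1) = -1 + 9 + (-23) + 15 = 0, so (s + 1) is a factor.
Dividing, p(s) = (s + 1)(s^2 + 8s + 15).
Factor s^2 + 8s + 15: two numbers with sum -8 and product 15 are -3 and -5, so s^2 + 8s + 15 = (s + 3)(s + 5).
Hence p(s) = (s + 1) (s + 3) (s + 5), with roots -5, -3, -1.
The eigenvalues -5, -3, -1 are distinct and real, so A is diagonalisable and x(t) = e^{At} x(0) = V diag(e^{λ_i t}) V^{-1} x(0), where the columns of V are the eigenvectors.
λ = -5: A - (-5)I = [[12, -12, 16], [-2, 6, -4], [-8, 12, -12]]. v must be orthogonal to every row; (row 1) × (row 2) = [-48, 16, 48], so take v_1 = [3, -1, -3]^T.
λ = -3: A - (-3)I = [[10, -12, 16], [-2, 4, -4], [-8, 12, -14]]. v must be orthogonal to every row; (row 1) × (row 2) = [-16, 8, 16], so take v_2 = [-2, 1, 2]^T.
λ = -1: A - (-1)I = [[8, -12, 16], [-2, 2, -4], [-8, 12, -16]]. v must be orthogonal to every row; (row 1) × (row 2) = [16, 0, -8], so take v_3 = [2, 0, -1]^T.
V = [v_1 v_2 v_3] = [[3, -2, 2], [-1, 1, 0], [-3, 2, -1]] has det V = 1, so V^{-1} = adj(V)/det V = [[-1, 2, -2], [-1, 3, -2], [1, 0, 1]].
Modal coordinates z(0) = V^{-1} x(0): (-1)·(-3) + 2·(-2) + (-2)·3 = -7; (-1)·(-3) + 3·(-2) + (-2)·3 = -9; 1·(-3) + 0·(-2) + 1·3 = 0; so z(0) = [-7, -9, 0]^T.
x_2(t) = Σ_i (v_i)_2 · z_i(0) · e^{λ_i t} (row 2 of V times the modal terms).
x_2(1.0) = (-1)·(-7)·e^{-5·1.0} + 1·(-9)·e^{-3·1.0} + 0·0·e^{-1·1.0} = 7·0.006738 + (-9)·0.049787 + 0·0.367879 = -0.4009.

-0.4009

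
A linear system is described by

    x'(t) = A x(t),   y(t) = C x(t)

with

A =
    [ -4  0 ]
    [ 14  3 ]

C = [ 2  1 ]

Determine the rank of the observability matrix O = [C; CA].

CA = [[6, 3]]
Observability matrix O = [C; CA] = [[2, 1], [6, 3]]
Every row of O is a scalar multiple of row 1 = [2, 1] (multipliers 1, 3), so the rows span a one-dimensional space.
O ≠ 0, hence rank(O) = 1.
rank(O) = 1 < n = 2, so the pair (A, C) is not completely observable.

1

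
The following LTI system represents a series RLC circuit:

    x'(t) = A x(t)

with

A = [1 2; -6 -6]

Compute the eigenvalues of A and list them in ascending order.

det(sI - A) = s^2 - (tr A)s + det A, with tr A = 1 + (-6) = -5 and det A = 1·(-6) - 2·(-6) = -6 - (-12) = 6.
So p(s) = det(sI - A) = s^2 + 5s + 6.
Factor s^2 + 5s + 6: two numbers with sum -5 and product 6 are -2 and -3, so s^2 + 5s + 6 = (s + 2)(s + 3).
Hence p(s) = (s + 2) (s + 3), with roots -3, -2.
All eigenvalues have negative real part, so the system is asymptotically stable.

-3, -2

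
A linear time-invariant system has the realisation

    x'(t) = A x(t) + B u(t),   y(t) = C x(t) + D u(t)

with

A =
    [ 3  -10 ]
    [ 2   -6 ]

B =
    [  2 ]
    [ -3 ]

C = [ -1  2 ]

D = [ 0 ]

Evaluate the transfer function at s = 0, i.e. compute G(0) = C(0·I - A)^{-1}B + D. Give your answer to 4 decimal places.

-8.0000

G(0) = C(-A)^{-1}B + D = -C A^{-1} B + D.
det A = 2, so A^{-1} = (1/2)·adj(A) = [[-3, 5], [-1, 3/2]]
A^{-1} B = [-21, -13/2]^T
C A^{-1} B = 8
G(0) = D - C A^{-1} B = 0 - (8) = -8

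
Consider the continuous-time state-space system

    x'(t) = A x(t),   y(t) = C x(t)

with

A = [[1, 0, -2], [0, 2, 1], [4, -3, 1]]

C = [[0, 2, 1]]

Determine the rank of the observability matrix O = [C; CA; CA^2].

3

CA = [[4, 1, 3]]
CA^2 = [[16, -7, -4]]
Observability matrix O = [C; CA; CA^2] = [[0, 2, 1], [4, 1, 3], [16, -7, -4]]
det(O) = 0·(1·(-4) - 3·(-7)) - 2·(4·(-4) - 3·16) + 1·(4·(-7) - 1·16) = 0·17 - 2·(-64) + 1·(-44) = 84 ≠ 0, so rank(O) = 3.
rank(O) = 3 = n, so the pair (A, C) is completely observable.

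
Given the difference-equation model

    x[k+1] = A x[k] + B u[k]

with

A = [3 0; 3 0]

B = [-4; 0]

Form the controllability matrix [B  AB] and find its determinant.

AB = [[-12], [-12]]
Controllability matrix C = [B  AB] = [[-4, -12], [0, -12]]
det(C) = (-4)·(-12) - (-12)·0 = 48 - 0 = 48
Since det(C) ≠ 0, rank(C) = 2 and the system is completely controllable.

48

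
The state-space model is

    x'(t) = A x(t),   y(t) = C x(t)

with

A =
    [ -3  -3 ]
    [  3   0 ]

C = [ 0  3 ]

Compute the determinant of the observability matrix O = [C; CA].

CA = [[9, 0]]
Observability matrix O = [C; CA] = [[0, 3], [9, 0]]
det(O) = 0·0 - 3·9 = 0 - 27 = -27
Since det(O) ≠ 0, rank(O) = 2 and the system is completely observable.

-27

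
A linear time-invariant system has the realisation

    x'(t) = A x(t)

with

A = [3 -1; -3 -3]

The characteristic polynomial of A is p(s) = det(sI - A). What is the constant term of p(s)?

For a 2×2 matrix, det(sI - A) = s^2 - (tr A)s + det A.
tr A = 0, det A = -12.
So p(s) = s^2 - 12.
The constant term is -12.

-12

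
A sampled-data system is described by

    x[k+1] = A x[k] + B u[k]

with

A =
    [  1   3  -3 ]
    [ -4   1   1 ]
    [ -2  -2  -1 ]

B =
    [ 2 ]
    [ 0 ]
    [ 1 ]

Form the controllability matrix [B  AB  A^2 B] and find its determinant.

AB = [[-1], [-7], [-5]]
A^2B = [[-7], [-8], [21]]
Controllability matrix C = [B  AB  A^2B] = [[2, -1, -7], [0, -7, -8], [1, -5, 21]]
Expanding along the first row, det(C) = 2·((-7)·21 - (-8)·(-5)) - (-1)·(0·21 - (-8)·1) + (-7)·(0·(-5) - (-7)·1) = 2·(-187) - (-1)·8 + (-7)·7 = -415
Since det(C) ≠ 0, rank(C) = 3 and the system is completely controllable.

-415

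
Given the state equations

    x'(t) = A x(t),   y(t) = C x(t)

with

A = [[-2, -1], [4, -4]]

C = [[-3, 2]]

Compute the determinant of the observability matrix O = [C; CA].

CA = [[14, -5]]
Observability matrix O = [C; CA] = [[-3, 2], [14, -5]]
det(O) = (-3)·(-5) - 2·14 = 15 - 28 = -13
Since det(O) ≠ 0, rank(O) = 2 and the system is completely observable.

-13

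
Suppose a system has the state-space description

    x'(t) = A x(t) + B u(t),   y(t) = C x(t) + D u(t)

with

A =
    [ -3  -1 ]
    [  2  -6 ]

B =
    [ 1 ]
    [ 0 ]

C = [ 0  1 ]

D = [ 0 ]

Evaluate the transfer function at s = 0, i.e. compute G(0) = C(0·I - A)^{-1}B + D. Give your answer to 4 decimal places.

G(0) = C(-A)^{-1}B + D = -C A^{-1} B + D.
det A = 20, so A^{-1} = (1/20)·adj(A) = [[-3/10, 1/20], [-1/10, -3/20]]
A^{-1} B = [-3/10, -1/10]^T
C A^{-1} B = -1/10
G(0) = D - C A^{-1} B = 0 - (-1/10) = 1/10 ≈ 0.1000

0.1000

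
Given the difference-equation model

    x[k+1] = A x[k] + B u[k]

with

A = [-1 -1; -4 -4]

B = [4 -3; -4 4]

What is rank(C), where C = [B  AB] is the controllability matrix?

2

AB = [[0, -1], [0, -4]]
Controllability matrix C = [B  AB] = [[4, -3, 0, -1], [-4, 4, 0, -4]]
Take the 2×2 submatrix of C formed by columns 1, 2: [[4, -3], [-4, 4]]. Its determinant is 4·4 - (-3)·(-4) = 16 - 12 = 4 ≠ 0.
So rank(C) ≥ 2; since C has 2 rows, rank(C) = 2.
rank(C) = 2 = n, so the pair (A, B) is completely controllable.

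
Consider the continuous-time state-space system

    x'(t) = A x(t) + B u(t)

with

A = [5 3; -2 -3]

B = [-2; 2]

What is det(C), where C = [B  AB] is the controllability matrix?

12

AB = [[-4], [-2]]
Controllability matrix C = [B  AB] = [[-2, -4], [2, -2]]
det(C) = (-2)·(-2) - (-4)·2 = 4 - (-8) = 12
Since det(C) ≠ 0, rank(C) = 2 and the system is completely controllable.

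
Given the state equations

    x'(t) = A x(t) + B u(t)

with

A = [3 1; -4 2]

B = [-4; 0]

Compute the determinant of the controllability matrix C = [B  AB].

AB = [[-12], [16]]
Controllability matrix C = [B  AB] = [[-4, -12], [0, 16]]
det(C) = (-4)·16 - (-12)·0 = -64 - 0 = -64
Since det(C) ≠ 0, rank(C) = 2 and the system is completely controllable.

-64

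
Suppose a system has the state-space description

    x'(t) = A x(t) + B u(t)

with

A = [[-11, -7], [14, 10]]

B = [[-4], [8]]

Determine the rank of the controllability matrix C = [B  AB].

AB = [[-12], [24]]
Controllability matrix C = [B  AB] = [[-4, -12], [8, 24]]
Every column of C is a scalar multiple of column 1 = [-4, 8] (multipliers 1, 3), so the columns span a one-dimensional space.
C ≠ 0, hence rank(C) = 1.
rank(C) = 1 < n = 2, so the pair (A, B) is not completely controllable.

1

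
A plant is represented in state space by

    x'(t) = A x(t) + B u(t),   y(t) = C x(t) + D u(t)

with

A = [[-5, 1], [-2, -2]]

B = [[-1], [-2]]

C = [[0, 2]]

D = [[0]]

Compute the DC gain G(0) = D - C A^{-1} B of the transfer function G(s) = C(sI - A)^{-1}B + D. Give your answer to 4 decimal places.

G(0) = C(-A)^{-1}B + D = -C A^{-1} B + D.
det A = 12, so A^{-1} = (1/12)·adj(A) = [[-1/6, -1/12], [1/6, -5/12]]
A^{-1} B = [1/3, 2/3]^T
C A^{-1} B = 4/3
G(0) = D - C A^{-1} B = 0 - (4/3) = -4/3 ≈ -1.3333

-1.3333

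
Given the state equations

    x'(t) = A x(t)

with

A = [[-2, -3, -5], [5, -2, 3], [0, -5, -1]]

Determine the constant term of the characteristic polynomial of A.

Expand det(sI - A) for the 3×3 matrix.
p(s) = s^3 + 5s^2 + 38s - 76.
(Check: constant term = det(-A) = (-1)^3 det A = -76; coefficient of s^2 = -tr A = 5.)
The constant term is -76.

-76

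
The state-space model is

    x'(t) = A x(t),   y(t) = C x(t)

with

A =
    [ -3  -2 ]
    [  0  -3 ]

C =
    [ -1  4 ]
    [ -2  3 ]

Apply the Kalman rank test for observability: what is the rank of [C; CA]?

2

CA = [[3, -10], [6, -5]]
Observability matrix O = [C; CA] = [[-1, 4], [-2, 3], [3, -10], [6, -5]]
Take the 2×2 submatrix of O formed by rows 1, 2: [[-1, 4], [-2, 3]]. Its determinant is (-1)·3 - 4·(-2) = -3 - (-8) = 5 ≠ 0.
So rank(O) ≥ 2; since O has 2 columns, rank(O) = 2.
rank(O) = 2 = n, so the pair (A, C) is completely observable.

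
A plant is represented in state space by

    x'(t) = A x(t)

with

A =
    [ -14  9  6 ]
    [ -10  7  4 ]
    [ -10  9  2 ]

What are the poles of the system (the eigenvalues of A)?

-4, -2, 1

det(sI - A) = s^3 - (tr A)s^2 + (M11 + M22 + M33)s - det A, where Mii is the 2×2 principal minor of A obtained by deleting row i and column i.
tr A = (-14) + 7 + 2 = -5; M11 = 7·2 - 4·9 = 14 - 36 = -22; M22 = (-14)·2 - 6·(-10) = -28 - (-60) = 32; M33 = (-14)·7 - 9·(-10) = -98 - (-90) = -8; sum of minors = 2.
det A = (-14)·(7·2 - 4·9) - 9·((-10)·2 - 4·(-10)) + 6·((-10)·9 - 7·(-10)) = (-14)·(-22) - 9·20 + 6·(-20) = 8.
So p(s) = det(sI - A) = s^3 + 5s^2 + 2s - 8.
Rational-root test: any integer root divides -8. Testing small divisors, s = 1 works: p(1) = 1 + 5 + 2 + (-8) = 0, so (s - 1) is a factor.
Dividing, p(s) = (s - 1)(s^2 + 6s + 8).
Factor s^2 + 6s + 8: two numbers with sum -6 and product 8 are -2 and -4, so s^2 + 6s + 8 = (s + 2)(s + 4).
Hence p(s) = (s - 1) (s + 2) (s + 4), with roots -4, -2, 1.
At least one eigenvalue has non-negative real part, so the system is not asymptotically stable.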